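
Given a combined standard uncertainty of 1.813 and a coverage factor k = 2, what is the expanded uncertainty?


U = k * uc
U = 2 * 1.813
U = 3.6260

3.6260


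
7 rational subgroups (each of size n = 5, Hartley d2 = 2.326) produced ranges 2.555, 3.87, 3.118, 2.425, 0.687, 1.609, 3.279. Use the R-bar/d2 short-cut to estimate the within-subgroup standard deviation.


R_bar = (2.555 + 3.87 + 3.118 + 2.425 + 0.687 + 1.609 + 3.279) / 7
R_bar = 17.543 / 7 = 2.5061429
sigma_hat = R_bar / d2 = 2.5061429 / 2.326 = 1.0774

1.0774


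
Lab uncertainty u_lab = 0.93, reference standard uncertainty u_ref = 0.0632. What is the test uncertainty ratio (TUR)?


TUR = u_lab / u_ref
= 0.93 / 0.0632
= 14.7152

14.7152


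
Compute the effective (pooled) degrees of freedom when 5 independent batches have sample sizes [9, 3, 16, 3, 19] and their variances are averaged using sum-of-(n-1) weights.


nu = sum_i (n_i - 1)
nu = ((9 - 1) + (3 - 1) + (16 - 1) + (3 - 1) + (19 - 1))
nu = 8 + 2 + 15 + 2 + 18
nu = 45

45


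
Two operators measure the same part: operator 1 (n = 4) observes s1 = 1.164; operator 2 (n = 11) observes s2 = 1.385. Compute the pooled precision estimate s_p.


s_p = sqrt(((n1-1)*s1^2 + (n2-1)*s2^2) / (n1+n2-2))
numerator = (4-1)*1.164^2 + (11-1)*1.385^2 = 4.064688 + 19.18225 = 23.246938
denominator = 4 + 11 - 2 = 13
s_p^2 = 23.246938 / 13 = 1.788226
s_p = sqrt(1.788226) = 1.3372

1.3372


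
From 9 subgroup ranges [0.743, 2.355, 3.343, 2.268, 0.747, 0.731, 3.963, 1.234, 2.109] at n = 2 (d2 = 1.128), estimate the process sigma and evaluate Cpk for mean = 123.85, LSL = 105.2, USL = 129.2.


R_bar = (0.743 + 2.355 + 3.343 + 2.268 + 0.747 + 0.731 + 3.963 + 1.234 + 2.109) / 9 = 1.9436667
sigma = R_bar / d2 = 1.9436667 / 1.128 = 1.7231088
Cp = (USL - LSL)/(6*sigma) = (129.2 - 105.2)/(6*1.7231088) = 2.3214
Cpu = (129.2 - 123.85)/(3*1.7231088) = 1.0350
Cpl = (123.85 - 105.2)/(3*1.7231088) = 3.6078
Cpk = min(Cpu, Cpl) = 1.0350

1.0350


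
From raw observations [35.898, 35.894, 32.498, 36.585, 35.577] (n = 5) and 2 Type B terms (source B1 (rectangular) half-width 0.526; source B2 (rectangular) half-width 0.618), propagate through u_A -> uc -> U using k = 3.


mean = (35.898 + 35.894 + 32.498 + 36.585 + 35.577) / 5 = 35.2904
s = sqrt(sum((x - mean)^2)/(n-1)) = 1.6038342
u_A = s / sqrt(n) = 1.6038342 / sqrt(5) = 0.71725646
u_B1 = 0.526 / sqrt(3) = 0.30368624
u_B2 = 0.618 / sqrt(3) = 0.35680247
uc = sqrt(0.71725646^2 + 0.30368624^2 + 0.35680247^2) = 0.85673226
U = k * uc = 3 * 0.85673226
U = 2.5702

2.5702


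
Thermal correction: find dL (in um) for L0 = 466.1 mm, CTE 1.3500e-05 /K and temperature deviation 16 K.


dL = L * alpha * dT
= 466.1 * 1.3500e-05 * 16
= 0.1006776 mm
dL_um = 0.1006776 * 1000 = 100.6776 um

100.6776


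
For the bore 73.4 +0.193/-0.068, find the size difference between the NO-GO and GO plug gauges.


GO = nominal - lower_tol (smallest hole = maximum material condition)
GO = 73.4 - 0.068 = 73.332
NO-GO = nominal + upper_tol (largest hole = least material condition)
NO-GO = 73.4 + 0.193 = 73.593
spread = NO-GO - GO = 73.593 - 73.332 = 0.2610

0.2610


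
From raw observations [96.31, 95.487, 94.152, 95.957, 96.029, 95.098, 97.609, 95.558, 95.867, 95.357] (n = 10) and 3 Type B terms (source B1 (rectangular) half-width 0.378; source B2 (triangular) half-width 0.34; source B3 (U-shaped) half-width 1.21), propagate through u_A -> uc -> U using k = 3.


mean = (96.31 + 95.487 + 94.152 + 95.957 + 96.029 + 95.098 + 97.609 + 95.558 + 95.867 + 95.357) / 10 = 95.7424
s = sqrt(sum((x - mean)^2)/(n-1)) = 0.89084681
u_A = s / sqrt(n) = 0.89084681 / sqrt(10) = 0.2817105
u_B1 = 0.378 / sqrt(3) = 0.2182384
u_B2 = 0.34 / sqrt(6) = 0.13880442
u_B3 = 1.21 / sqrt(2) = 0.85559921
uc = sqrt(0.2817105^2 + 0.2182384^2 + 0.13880442^2 + 0.85559921^2) = 0.93717953
U = k * uc = 3 * 0.93717953
U = 2.8115

2.8115


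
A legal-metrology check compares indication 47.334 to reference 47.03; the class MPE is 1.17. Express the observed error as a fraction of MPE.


e = indication - reference = 47.334 - 47.03 = 0.3040
|e| = 0.3040
ratio = |e| / MPE = 0.3040 / 1.17
ratio = 0.2598

0.2598


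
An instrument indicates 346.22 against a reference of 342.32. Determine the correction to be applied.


Correction = standard - reading
= 342.32 - 346.22
= -3.9000

-3.9000


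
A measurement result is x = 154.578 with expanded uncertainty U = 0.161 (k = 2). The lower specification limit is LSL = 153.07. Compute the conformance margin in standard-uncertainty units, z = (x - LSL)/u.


u = U / k = 0.161 / 2 = 0.0805
margin = |LSL - x| = |153.07 - 154.578| = 1.508
z = margin / u = 1.508 / 0.0805
z = 18.7329

18.7329


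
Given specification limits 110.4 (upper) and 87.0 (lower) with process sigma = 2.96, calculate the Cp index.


Cp = (USL - LSL) / (6 * sigma)
= (110.4 - 87.0) / (6 * 2.96)
= 23.4000 / 17.7600
= 1.3176

1.3176


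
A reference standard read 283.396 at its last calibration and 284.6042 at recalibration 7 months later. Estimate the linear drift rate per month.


rate = (v2 - v1) / months
= (284.6042 - 283.396) / 7
= 1.2082 / 7
= 0.1726

0.1726


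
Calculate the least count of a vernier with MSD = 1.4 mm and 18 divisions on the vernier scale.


LC = MSD / n_div
= 1.4 / 18
= 0.0778

0.0778


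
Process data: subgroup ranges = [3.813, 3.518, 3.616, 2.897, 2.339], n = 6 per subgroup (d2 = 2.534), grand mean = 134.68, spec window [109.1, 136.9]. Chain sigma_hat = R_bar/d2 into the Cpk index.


R_bar = (3.813 + 3.518 + 3.616 + 2.897 + 2.339) / 5 = 3.2366
sigma = R_bar / d2 = 3.2366 / 2.534 = 1.2772691
Cp = (USL - LSL)/(6*sigma) = (136.9 - 109.1)/(6*1.2772691) = 3.6275
Cpu = (136.9 - 134.68)/(3*1.2772691) = 0.5794
Cpl = (134.68 - 109.1)/(3*1.2772691) = 6.6757
Cpk = min(Cpu, Cpl) = 0.5794

0.5794


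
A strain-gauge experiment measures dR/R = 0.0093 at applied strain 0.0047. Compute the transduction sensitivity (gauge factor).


GF = (dR/R) / epsilon
= 0.0093 / 0.0047
= 1.9787

1.9787


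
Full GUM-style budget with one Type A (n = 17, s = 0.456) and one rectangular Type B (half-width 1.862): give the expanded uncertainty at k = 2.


u_A = s / sqrt(n) = 0.456 / sqrt(17) = 0.11059625
u_B = half_width / sqrt(3) = 1.862 / sqrt(3) = 1.0750262
uc = sqrt(u_A^2 + u_B^2) = sqrt(0.11059625^2 + 1.0750262^2) = 1.0807002
U = k * uc = 2 * 1.0807002
U = 2.1614

2.1614


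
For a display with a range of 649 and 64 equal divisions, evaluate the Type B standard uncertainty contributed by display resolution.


resolution = range / divisions
resolution = 649 / 64 = 10.140625
u_res = resolution / (2*sqrt(3))
u_res = 10.140625 / 3.4641016
u_res = 2.9273

2.9273


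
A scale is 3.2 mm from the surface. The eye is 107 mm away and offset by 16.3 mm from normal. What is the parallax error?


error = h * offset / d
= 3.2 * 16.3 / 107
= 0.4875

0.4875


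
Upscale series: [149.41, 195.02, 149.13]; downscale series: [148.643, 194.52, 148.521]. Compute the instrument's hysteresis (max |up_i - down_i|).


|149.41 - 148.643| = 0.7670
|195.02 - 194.52| = 0.5000
|149.13 - 148.521| = 0.6090
hysteresis = max(diffs) = 0.7670

0.7670


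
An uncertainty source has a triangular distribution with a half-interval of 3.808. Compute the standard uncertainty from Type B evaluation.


u_B = half_width / sqrt(6)
u_B = 3.808 / 2.4494897
u_B = 1.5546

1.5546


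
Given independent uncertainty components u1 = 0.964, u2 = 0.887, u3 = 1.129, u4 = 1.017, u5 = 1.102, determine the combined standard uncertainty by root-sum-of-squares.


uc = sqrt(0.964^2 + 0.887^2 + 1.129^2 + 1.017^2 + 1.102^2)
uc = sqrt(5.239399)
uc = 2.2890

2.2890


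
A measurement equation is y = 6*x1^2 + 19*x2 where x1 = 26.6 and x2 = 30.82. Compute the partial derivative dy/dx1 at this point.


y = 6*x1^2 + 19*x2
dy/dx1 = 2*6*x1
Evaluate at x1 = 26.6: c1 = 12 * 26.6
c1 = 319.2000

319.2000


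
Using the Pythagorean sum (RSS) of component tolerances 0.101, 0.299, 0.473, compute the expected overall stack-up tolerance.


RSS = sqrt(0.101^2 + 0.299^2 + 0.473^2)
= sqrt(0.323331)
= 0.5686

0.5686


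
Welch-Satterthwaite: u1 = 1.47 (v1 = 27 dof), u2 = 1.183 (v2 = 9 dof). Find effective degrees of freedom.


uc = sqrt(u1^2 + u2^2) = sqrt(1.47^2 + 1.183^2) = 1.8868993
v_eff = uc^4 / (u1^4/v1 + u2^4/v2)
= 1.8868993^4 / (1.47^4/27 + 1.183^4/9)
= 12.67637 / 0.39056286
v_eff = 32.4567

32.4567


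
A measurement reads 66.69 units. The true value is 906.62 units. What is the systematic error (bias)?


Systematic error = measured - true
= 66.69 - 906.62
= -839.9300

-839.9300


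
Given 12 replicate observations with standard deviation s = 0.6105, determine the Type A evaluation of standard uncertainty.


u_A = s / sqrt(n)
u_A = 0.6105 / sqrt(12)
u_A = 0.6105 / 3.4641016
u_A = 0.1762

0.1762


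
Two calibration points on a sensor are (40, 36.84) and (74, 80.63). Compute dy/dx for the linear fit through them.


slope = (y2 - y1) / (x2 - x1)
= (80.63 - 36.84) / (74 - 40)
= 43.7900 / 34
= 1.2879

1.2879


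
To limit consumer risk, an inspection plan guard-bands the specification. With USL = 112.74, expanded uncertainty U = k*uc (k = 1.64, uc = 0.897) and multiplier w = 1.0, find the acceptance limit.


U = k * uc = 1.64 * 0.897 = 1.47108
guard band g = w * U = 1.0 * 1.47108 = 1.47108
AL = USL - g = 112.74 - 1.47108
AL = 111.2689

111.2689


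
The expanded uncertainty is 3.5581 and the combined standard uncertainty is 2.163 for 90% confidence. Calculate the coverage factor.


k = U / uc
k = 3.5581 / 2.163
k = 1.645

1.645


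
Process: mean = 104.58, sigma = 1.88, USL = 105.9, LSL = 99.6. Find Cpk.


Cpu = (USL - mean) / (3*sigma) = (105.9 - 104.58) / (3*1.88) = 0.2340
Cpl = (mean - LSL) / (3*sigma) = (104.58 - 99.6) / (3*1.88) = 0.8830
Cpk = min(Cpu, Cpl) = 0.2340

0.2340


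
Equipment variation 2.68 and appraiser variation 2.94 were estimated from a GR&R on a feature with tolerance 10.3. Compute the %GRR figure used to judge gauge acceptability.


GRR = sqrt(EV^2 + AV^2) = sqrt(2.68^2 + 2.94^2) = 3.9781905
%GRR = GRR / tol * 100 = 3.9781905 / 10.3 * 100
%GRR = 38.6232

38.6232


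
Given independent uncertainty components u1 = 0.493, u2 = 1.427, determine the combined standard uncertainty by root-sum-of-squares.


uc = sqrt(0.493^2 + 1.427^2)
uc = sqrt(2.279378)
uc = 1.5098

1.5098


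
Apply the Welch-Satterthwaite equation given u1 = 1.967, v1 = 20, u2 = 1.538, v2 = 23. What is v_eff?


uc = sqrt(u1^2 + u2^2) = sqrt(1.967^2 + 1.538^2) = 2.4969047
v_eff = uc^4 / (u1^4/v1 + u2^4/v2)
= 2.4969047^4 / (1.967^4/20 + 1.538^4/23)
= 38.869403 / 0.9917675
v_eff = 39.1921

39.1921


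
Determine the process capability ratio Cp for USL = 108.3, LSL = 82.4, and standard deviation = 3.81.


Cp = (USL - LSL) / (6 * sigma)
= (108.3 - 82.4) / (6 * 3.81)
= 25.9000 / 22.8600
= 1.1330

1.1330


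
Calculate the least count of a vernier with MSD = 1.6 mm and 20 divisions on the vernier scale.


LC = MSD / n_div
= 1.6 / 20
= 0.0800

0.0800


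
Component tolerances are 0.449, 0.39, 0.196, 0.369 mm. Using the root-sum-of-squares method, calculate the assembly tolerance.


RSS = sqrt(0.449^2 + 0.39^2 + 0.196^2 + 0.369^2)
= sqrt(0.528278)
= 0.7268

0.7268


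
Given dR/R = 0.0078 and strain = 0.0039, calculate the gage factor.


GF = (dR/R) / epsilon
= 0.0078 / 0.0039
= 2.0000

2.0000


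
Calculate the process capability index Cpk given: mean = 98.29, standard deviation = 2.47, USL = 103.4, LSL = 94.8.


Cpu = (USL - mean) / (3*sigma) = (103.4 - 98.29) / (3*2.47) = 0.6896
Cpl = (mean - LSL) / (3*sigma) = (98.29 - 94.8) / (3*2.47) = 0.4710
Cpk = min(Cpu, Cpl) = 0.4710

0.4710


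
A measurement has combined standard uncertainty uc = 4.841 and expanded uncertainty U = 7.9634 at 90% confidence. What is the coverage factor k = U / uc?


k = U / uc
k = 7.9634 / 4.841
k = 1.645

1.645


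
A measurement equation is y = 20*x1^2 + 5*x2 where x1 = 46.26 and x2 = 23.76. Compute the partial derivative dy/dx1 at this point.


y = 20*x1^2 + 5*x2
dy/dx1 = 2*20*x1
Evaluate at x1 = 46.26: c1 = 40 * 46.26
c1 = 1850.4000

1850.4000


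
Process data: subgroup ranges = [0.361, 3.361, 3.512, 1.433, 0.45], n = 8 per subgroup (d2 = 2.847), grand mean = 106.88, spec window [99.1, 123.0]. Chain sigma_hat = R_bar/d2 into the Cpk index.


R_bar = (0.361 + 3.361 + 3.512 + 1.433 + 0.45) / 5 = 1.8234
sigma = R_bar / d2 = 1.8234 / 2.847 = 0.64046365
Cp = (USL - LSL)/(6*sigma) = (123.0 - 99.1)/(6*0.64046365) = 6.2195
Cpu = (123.0 - 106.88)/(3*0.64046365) = 8.3898
Cpl = (106.88 - 99.1)/(3*0.64046365) = 4.0491
Cpk = min(Cpu, Cpl) = 4.0491

4.0491


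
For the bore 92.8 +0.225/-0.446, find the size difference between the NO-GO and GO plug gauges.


GO = nominal - lower_tol (smallest hole = maximum material condition)
GO = 92.8 - 0.446 = 92.354
NO-GO = nominal + upper_tol (largest hole = least material condition)
NO-GO = 92.8 + 0.225 = 93.025
spread = NO-GO - GO = 93.025 - 92.354 = 0.6710

0.6710


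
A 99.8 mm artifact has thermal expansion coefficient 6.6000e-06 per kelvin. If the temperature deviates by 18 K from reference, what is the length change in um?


dL = L * alpha * dT
= 99.8 * 6.6000e-06 * 18
= 0.0118562 mm
dL_um = 0.0118562 * 1000 = 11.8562 um

11.8562


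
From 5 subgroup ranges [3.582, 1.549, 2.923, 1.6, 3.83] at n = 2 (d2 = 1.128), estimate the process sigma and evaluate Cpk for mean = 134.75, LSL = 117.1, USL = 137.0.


R_bar = (3.582 + 1.549 + 2.923 + 1.6 + 3.83) / 5 = 2.6968
sigma = R_bar / d2 = 2.6968 / 1.128 = 2.3907801
Cp = (USL - LSL)/(6*sigma) = (137.0 - 117.1)/(6*2.3907801) = 1.3873
Cpu = (137.0 - 134.75)/(3*2.3907801) = 0.3137
Cpl = (134.75 - 117.1)/(3*2.3907801) = 2.4608
Cpk = min(Cpu, Cpl) = 0.3137

0.3137


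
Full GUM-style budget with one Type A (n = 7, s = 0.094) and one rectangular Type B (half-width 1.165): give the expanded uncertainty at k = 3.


u_A = s / sqrt(n) = 0.094 / sqrt(7) = 0.03552866
u_B = half_width / sqrt(3) = 1.165 / sqrt(3) = 0.67261306
uc = sqrt(u_A^2 + u_B^2) = sqrt(0.03552866^2 + 0.67261306^2) = 0.67355075
U = k * uc = 3 * 0.67355075
U = 2.0207

2.0207


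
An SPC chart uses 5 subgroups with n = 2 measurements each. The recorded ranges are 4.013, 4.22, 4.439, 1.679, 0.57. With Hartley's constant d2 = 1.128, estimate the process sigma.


R_bar = (4.013 + 4.22 + 4.439 + 1.679 + 0.57) / 5
R_bar = 14.921 / 5 = 2.9842
sigma_hat = R_bar / d2 = 2.9842 / 1.128 = 2.6456

2.6456


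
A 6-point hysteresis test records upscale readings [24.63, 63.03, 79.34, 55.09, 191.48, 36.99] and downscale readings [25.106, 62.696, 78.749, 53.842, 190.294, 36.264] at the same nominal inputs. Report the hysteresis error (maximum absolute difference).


|24.63 - 25.106| = 0.4760
|63.03 - 62.696| = 0.3340
|79.34 - 78.749| = 0.5910
|55.09 - 53.842| = 1.2480
|191.48 - 190.294| = 1.1860
|36.99 - 36.264| = 0.7260
hysteresis = max(diffs) = 1.2480

1.2480


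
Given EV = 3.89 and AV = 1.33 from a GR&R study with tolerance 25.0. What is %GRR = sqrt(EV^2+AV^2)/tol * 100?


GRR = sqrt(EV^2 + AV^2) = sqrt(3.89^2 + 1.33^2) = 4.1110826
%GRR = GRR / tol * 100 = 4.1110826 / 25.0 * 100
%GRR = 16.4443

16.4443


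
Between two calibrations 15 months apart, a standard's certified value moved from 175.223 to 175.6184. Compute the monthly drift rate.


rate = (v2 - v1) / months
= (175.6184 - 175.223) / 15
= 0.3954 / 15
= 0.0264

0.0264


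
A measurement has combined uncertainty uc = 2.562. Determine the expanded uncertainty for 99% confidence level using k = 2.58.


U = k * uc
U = 2.58 * 2.562
U = 6.6100

6.6100


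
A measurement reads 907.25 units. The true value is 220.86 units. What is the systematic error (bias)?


Systematic error = measured - true
= 907.25 - 220.86
= 686.3900

686.3900


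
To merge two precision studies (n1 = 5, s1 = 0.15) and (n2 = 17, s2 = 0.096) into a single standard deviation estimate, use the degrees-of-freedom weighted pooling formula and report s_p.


s_p = sqrt(((n1-1)*s1^2 + (n2-1)*s2^2) / (n1+n2-2))
numerator = (5-1)*0.15^2 + (17-1)*0.096^2 = 0.09 + 0.147456 = 0.237456
denominator = 5 + 17 - 2 = 20
s_p^2 = 0.237456 / 20 = 0.0118728
s_p = sqrt(0.0118728) = 0.1090

0.1090


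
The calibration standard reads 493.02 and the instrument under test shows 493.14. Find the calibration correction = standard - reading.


Correction = standard - reading
= 493.02 - 493.14
= -0.1200

-0.1200


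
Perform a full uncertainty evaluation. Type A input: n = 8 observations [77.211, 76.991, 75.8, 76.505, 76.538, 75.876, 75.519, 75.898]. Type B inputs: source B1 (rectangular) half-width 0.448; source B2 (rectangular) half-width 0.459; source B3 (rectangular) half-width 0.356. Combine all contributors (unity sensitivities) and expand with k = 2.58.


mean = (77.211 + 76.991 + 75.8 + 76.505 + 76.538 + 75.876 + 75.519 + 75.898) / 8 = 76.29225
s = sqrt(sum((x - mean)^2)/(n-1)) = 0.61026124
u_A = s / sqrt(n) = 0.61026124 / sqrt(8) = 0.21575993
u_B1 = 0.448 / sqrt(3) = 0.25865292
u_B2 = 0.459 / sqrt(3) = 0.26500377
u_B3 = 0.356 / sqrt(3) = 0.2055367
uc = sqrt(0.21575993^2 + 0.25865292^2 + 0.26500377^2 + 0.2055367^2) = 0.47531675
U = k * uc = 2.58 * 0.47531675
U = 1.2263

1.2263


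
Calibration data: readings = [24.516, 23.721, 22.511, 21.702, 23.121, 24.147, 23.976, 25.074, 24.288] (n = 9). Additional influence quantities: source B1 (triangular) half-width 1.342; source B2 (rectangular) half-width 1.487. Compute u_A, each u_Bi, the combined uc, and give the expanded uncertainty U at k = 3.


mean = (24.516 + 23.721 + 22.511 + 21.702 + 23.121 + 24.147 + 23.976 + 25.074 + 24.288) / 9 = 23.67288889
s = sqrt(sum((x - mean)^2)/(n-1)) = 1.0553585
u_A = s / sqrt(n) = 1.0553585 / sqrt(9) = 0.35178617
u_B1 = 1.342 / sqrt(6) = 0.54786921
u_B2 = 1.487 / sqrt(3) = 0.85851985
uc = sqrt(0.35178617^2 + 0.54786921^2 + 0.85851985^2) = 1.0774834
U = k * uc = 3 * 1.0774834
U = 3.2325

3.2325


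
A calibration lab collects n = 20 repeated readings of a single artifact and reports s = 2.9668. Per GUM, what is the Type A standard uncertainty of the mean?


u_A = s / sqrt(n)
u_A = 2.9668 / sqrt(20)
u_A = 2.9668 / 4.472136
u_A = 0.6634

0.6634


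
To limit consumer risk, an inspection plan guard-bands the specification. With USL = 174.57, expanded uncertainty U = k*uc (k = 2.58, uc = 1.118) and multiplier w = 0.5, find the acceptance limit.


U = k * uc = 2.58 * 1.118 = 2.88444
guard band g = w * U = 0.5 * 2.88444 = 1.44222
AL = USL - g = 174.57 - 1.44222
AL = 173.1278

173.1278


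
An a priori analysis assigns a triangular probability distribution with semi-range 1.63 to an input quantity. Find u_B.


u_B = half_width / sqrt(6)
u_B = 1.63 / 2.4494897
u_B = 0.6654

0.6654


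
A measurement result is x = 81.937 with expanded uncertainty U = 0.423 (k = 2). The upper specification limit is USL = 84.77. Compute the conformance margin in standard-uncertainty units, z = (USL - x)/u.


u = U / k = 0.423 / 2 = 0.2115
margin = |USL - x| = |84.77 - 81.937| = 2.833
z = margin / u = 2.833 / 0.2115
z = 13.3948

13.3948


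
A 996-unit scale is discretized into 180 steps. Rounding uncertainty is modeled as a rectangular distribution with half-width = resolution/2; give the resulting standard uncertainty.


resolution = range / divisions
resolution = 996 / 180 = 5.5333333
u_res = resolution / (2*sqrt(3))
u_res = 5.5333333 / 3.4641016
u_res = 1.5973

1.5973


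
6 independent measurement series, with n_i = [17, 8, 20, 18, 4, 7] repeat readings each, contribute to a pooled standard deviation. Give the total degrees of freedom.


nu = sum_i (n_i - 1)
nu = ((17 - 1) + (8 - 1) + (20 - 1) + (18 - 1) + (4 - 1) + (7 - 1))
nu = 16 + 7 + 19 + 17 + 3 + 6
nu = 68

68


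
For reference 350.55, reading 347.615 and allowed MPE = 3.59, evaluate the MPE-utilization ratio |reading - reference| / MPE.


e = indication - reference = 347.615 - 350.55 = -2.9350
|e| = 2.9350
ratio = |e| / MPE = 2.9350 / 3.59
ratio = 0.8175

0.8175


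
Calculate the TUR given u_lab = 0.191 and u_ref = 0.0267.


TUR = u_lab / u_ref
= 0.191 / 0.0267
= 7.1536

7.1536


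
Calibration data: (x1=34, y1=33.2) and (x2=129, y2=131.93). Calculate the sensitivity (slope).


slope = (y2 - y1) / (x2 - x1)
= (131.93 - 33.2) / (129 - 34)
= 98.7300 / 95
= 1.0393

1.0393


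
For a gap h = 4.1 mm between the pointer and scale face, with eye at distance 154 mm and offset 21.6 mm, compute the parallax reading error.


error = h * offset / d
= 4.1 * 21.6 / 154
= 0.5751

0.5751


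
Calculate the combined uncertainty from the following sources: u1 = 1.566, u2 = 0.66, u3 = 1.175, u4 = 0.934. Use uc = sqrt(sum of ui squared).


uc = sqrt(1.566^2 + 0.66^2 + 1.175^2 + 0.934^2)
uc = sqrt(5.140937)
uc = 2.2674

2.2674


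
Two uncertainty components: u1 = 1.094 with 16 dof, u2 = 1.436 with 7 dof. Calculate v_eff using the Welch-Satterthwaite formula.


uc = sqrt(u1^2 + u2^2) = sqrt(1.094^2 + 1.436^2) = 1.8052512
v_eff = uc^4 / (u1^4/v1 + u2^4/v2)
= 1.8052512^4 / (1.094^4/16 + 1.436^4/7)
= 10.620637 / 0.69698887
v_eff = 15.2379

15.2379


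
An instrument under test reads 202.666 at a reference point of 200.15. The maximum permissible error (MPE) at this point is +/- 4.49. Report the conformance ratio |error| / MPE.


e = indication - reference = 202.666 - 200.15 = 2.5160
|e| = 2.5160
ratio = |e| / MPE = 2.5160 / 4.49
ratio = 0.5604

0.5604


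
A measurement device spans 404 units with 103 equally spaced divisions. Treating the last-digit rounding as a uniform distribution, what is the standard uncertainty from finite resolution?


resolution = range / divisions
resolution = 404 / 103 = 3.9223301
u_res = resolution / (2*sqrt(3))
u_res = 3.9223301 / 3.4641016
u_res = 1.1323

1.1323


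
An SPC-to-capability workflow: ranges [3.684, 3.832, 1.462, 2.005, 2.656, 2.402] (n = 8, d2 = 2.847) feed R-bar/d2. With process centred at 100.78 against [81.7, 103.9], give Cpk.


R_bar = (3.684 + 3.832 + 1.462 + 2.005 + 2.656 + 2.402) / 6 = 2.6735
sigma = R_bar / d2 = 2.6735 / 2.847 = 0.93905866
Cp = (USL - LSL)/(6*sigma) = (103.9 - 81.7)/(6*0.93905866) = 3.9401
Cpu = (103.9 - 100.78)/(3*0.93905866) = 1.1075
Cpl = (100.78 - 81.7)/(3*0.93905866) = 6.7727
Cpk = min(Cpu, Cpl) = 1.1075

1.1075


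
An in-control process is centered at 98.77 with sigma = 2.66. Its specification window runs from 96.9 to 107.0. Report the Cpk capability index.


Cpu = (USL - mean) / (3*sigma) = (107.0 - 98.77) / (3*2.66) = 1.0313
Cpl = (mean - LSL) / (3*sigma) = (98.77 - 96.9) / (3*2.66) = 0.2343
Cpk = min(Cpu, Cpl) = 0.2343

0.2343


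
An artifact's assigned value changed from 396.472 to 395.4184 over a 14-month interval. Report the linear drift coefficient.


rate = (v2 - v1) / months
= (395.4184 - 396.472) / 14
= -1.0536 / 14
= -0.0753

-0.0753


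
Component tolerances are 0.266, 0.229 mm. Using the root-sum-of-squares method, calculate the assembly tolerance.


RSS = sqrt(0.266^2 + 0.229^2)
= sqrt(0.123197)
= 0.3510

0.3510


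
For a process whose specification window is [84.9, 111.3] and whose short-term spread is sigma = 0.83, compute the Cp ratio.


Cp = (USL - LSL) / (6 * sigma)
= (111.3 - 84.9) / (6 * 0.83)
= 26.4000 / 4.9800
= 5.3012

5.3012


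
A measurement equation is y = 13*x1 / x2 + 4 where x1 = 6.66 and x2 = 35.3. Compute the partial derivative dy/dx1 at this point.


y = 13*x1 / x2 + 4
dy/dx1 = 13/x2
Evaluate at x2 = 35.3: c1 = 13 / 35.3
c1 = 0.3683

0.3683


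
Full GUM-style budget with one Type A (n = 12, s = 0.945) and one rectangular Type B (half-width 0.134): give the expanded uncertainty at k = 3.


u_A = s / sqrt(n) = 0.945 / sqrt(12) = 0.272798
u_B = half_width / sqrt(3) = 0.134 / sqrt(3) = 0.077364936
uc = sqrt(u_A^2 + u_B^2) = sqrt(0.272798^2 + 0.077364936^2) = 0.28355614
U = k * uc = 3 * 0.28355614
U = 0.8507

0.8507


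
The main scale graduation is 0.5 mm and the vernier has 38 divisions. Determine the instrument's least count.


LC = MSD / n_div
= 0.5 / 38
= 0.0132

0.0132


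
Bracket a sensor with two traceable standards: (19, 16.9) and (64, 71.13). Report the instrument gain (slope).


slope = (y2 - y1) / (x2 - x1)
= (71.13 - 16.9) / (64 - 19)
= 54.2300 / 45
= 1.2051

1.2051


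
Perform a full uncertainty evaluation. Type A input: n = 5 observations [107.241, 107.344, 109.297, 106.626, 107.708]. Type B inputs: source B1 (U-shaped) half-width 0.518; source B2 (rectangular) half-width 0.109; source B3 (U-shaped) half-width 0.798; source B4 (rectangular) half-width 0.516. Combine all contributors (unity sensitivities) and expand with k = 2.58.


mean = (107.241 + 107.344 + 109.297 + 106.626 + 107.708) / 5 = 107.6432
s = sqrt(sum((x - mean)^2)/(n-1)) = 1.0031494
u_A = s / sqrt(n) = 1.0031494 / sqrt(5) = 0.44862205
u_B1 = 0.518 / sqrt(2) = 0.36628131
u_B2 = 0.109 / sqrt(3) = 0.062931179
u_B3 = 0.798 / sqrt(2) = 0.56427121
u_B4 = 0.516 / sqrt(3) = 0.29791274
uc = sqrt(0.44862205^2 + 0.36628131^2 + 0.062931179^2 + 0.56427121^2 + 0.29791274^2) = 0.86402435
U = k * uc = 2.58 * 0.86402435
U = 2.2292

2.2292


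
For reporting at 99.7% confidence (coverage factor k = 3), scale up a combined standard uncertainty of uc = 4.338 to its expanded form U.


U = k * uc
U = 3 * 4.338
U = 13.0140

13.0140


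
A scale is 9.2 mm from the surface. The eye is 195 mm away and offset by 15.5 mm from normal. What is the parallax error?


error = h * offset / d
= 9.2 * 15.5 / 195
= 0.7313

0.7313


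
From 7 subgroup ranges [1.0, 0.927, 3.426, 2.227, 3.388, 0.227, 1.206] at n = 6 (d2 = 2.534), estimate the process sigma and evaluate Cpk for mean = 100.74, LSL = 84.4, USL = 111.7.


R_bar = (1.0 + 0.927 + 3.426 + 2.227 + 3.388 + 0.227 + 1.206) / 7 = 1.7715714
sigma = R_bar / d2 = 1.7715714 / 2.534 = 0.69912052
Cp = (USL - LSL)/(6*sigma) = (111.7 - 84.4)/(6*0.69912052) = 6.5082
Cpu = (111.7 - 100.74)/(3*0.69912052) = 5.2256
Cpl = (100.74 - 84.4)/(3*0.69912052) = 7.7907
Cpk = min(Cpu, Cpl) = 5.2256

5.2256


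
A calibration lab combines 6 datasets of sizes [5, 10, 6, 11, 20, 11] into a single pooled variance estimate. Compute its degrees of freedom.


nu = sum_i (n_i - 1)
nu = ((5 - 1) + (10 - 1) + (6 - 1) + (11 - 1) + (20 - 1) + (11 - 1))
nu = 4 + 9 + 5 + 10 + 19 + 10
nu = 57

57


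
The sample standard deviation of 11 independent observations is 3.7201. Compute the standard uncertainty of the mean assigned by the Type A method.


u_A = s / sqrt(n)
u_A = 3.7201 / sqrt(11)
u_A = 3.7201 / 3.3166248
u_A = 1.1217

1.1217


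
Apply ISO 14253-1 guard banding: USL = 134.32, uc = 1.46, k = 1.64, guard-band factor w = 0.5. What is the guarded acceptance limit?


U = k * uc = 1.64 * 1.46 = 2.3944
guard band g = w * U = 0.5 * 2.3944 = 1.1972
AL = USL - g = 134.32 - 1.1972
AL = 133.1228

133.1228


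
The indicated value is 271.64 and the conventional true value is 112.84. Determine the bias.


Systematic error = measured - true
= 271.64 - 112.84
= 158.8000

158.8000


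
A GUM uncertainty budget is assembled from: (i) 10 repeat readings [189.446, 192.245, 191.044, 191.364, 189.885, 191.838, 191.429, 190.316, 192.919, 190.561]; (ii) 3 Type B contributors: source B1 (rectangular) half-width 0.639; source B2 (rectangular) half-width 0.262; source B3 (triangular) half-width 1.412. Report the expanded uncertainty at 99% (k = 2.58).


mean = (189.446 + 192.245 + 191.044 + 191.364 + 189.885 + 191.838 + 191.429 + 190.316 + 192.919 + 190.561) / 10 = 191.1047
s = sqrt(sum((x - mean)^2)/(n-1)) = 1.0781878
u_A = s / sqrt(n) = 1.0781878 / sqrt(10) = 0.34095292
u_B1 = 0.639 / sqrt(3) = 0.36892682
u_B2 = 0.262 / sqrt(3) = 0.15126577
u_B3 = 1.412 / sqrt(6) = 0.57644659
uc = sqrt(0.34095292^2 + 0.36892682^2 + 0.15126577^2 + 0.57644659^2) = 0.77944076
U = k * uc = 2.58 * 0.77944076
U = 2.0110

2.0110


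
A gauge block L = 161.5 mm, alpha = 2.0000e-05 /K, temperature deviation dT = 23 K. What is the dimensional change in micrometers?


dL = L * alpha * dT
= 161.5 * 2.0000e-05 * 23
= 0.0742900 mm
dL_um = 0.0742900 * 1000 = 74.2900 um

74.2900


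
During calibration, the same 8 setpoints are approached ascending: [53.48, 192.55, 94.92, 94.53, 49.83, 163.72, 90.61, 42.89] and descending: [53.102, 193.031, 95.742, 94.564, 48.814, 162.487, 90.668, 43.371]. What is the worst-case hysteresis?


|53.48 - 53.102| = 0.3780
|192.55 - 193.031| = 0.4810
|94.92 - 95.742| = 0.8220
|94.53 - 94.564| = 0.0340
|49.83 - 48.814| = 1.0160
|163.72 - 162.487| = 1.2330
|90.61 - 90.668| = 0.0580
|42.89 - 43.371| = 0.4810
hysteresis = max(diffs) = 1.2330

1.2330


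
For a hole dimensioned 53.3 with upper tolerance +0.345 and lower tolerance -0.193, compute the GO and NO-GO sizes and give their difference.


GO = nominal - lower_tol (smallest hole = maximum material condition)
GO = 53.3 - 0.193 = 53.107
NO-GO = nominal + upper_tol (largest hole = least material condition)
NO-GO = 53.3 + 0.345 = 53.645
spread = NO-GO - GO = 53.645 - 53.107 = 0.5380

0.5380


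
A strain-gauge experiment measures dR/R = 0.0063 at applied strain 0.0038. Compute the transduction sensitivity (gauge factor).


GF = (dR/R) / epsilon
= 0.0063 / 0.0038
= 1.6579

1.6579


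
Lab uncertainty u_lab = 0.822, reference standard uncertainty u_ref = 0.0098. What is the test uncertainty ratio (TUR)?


TUR = u_lab / u_ref
= 0.822 / 0.0098
= 83.8776

83.8776


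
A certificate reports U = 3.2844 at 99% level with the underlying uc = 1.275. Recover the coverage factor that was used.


k = U / uc
k = 3.2844 / 1.275
k = 2.576

2.576


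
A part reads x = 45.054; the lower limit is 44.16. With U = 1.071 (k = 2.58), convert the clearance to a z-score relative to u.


u = U / k = 1.071 / 2.58 = 0.41511628
margin = |LSL - x| = |44.16 - 45.054| = 0.894
z = margin / u = 0.894 / 0.41511628
z = 2.1536

2.1536


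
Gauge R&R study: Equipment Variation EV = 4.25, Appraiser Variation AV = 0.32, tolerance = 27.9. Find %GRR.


GRR = sqrt(EV^2 + AV^2) = sqrt(4.25^2 + 0.32^2) = 4.26203
%GRR = GRR / tol * 100 = 4.26203 / 27.9 * 100
%GRR = 15.2761

15.2761


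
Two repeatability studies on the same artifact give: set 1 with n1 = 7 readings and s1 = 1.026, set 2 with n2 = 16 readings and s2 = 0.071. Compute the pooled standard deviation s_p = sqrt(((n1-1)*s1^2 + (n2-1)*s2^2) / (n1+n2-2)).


s_p = sqrt(((n1-1)*s1^2 + (n2-1)*s2^2) / (n1+n2-2))
numerator = (7-1)*1.026^2 + (16-1)*0.071^2 = 6.316056 + 0.075615 = 6.391671
denominator = 7 + 16 - 2 = 21
s_p^2 = 6.391671 / 21 = 0.30436529
s_p = sqrt(0.30436529) = 0.5517

0.5517


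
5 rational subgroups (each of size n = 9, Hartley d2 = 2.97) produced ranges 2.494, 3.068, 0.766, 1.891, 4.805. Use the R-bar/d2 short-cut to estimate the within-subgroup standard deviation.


R_bar = (2.494 + 3.068 + 0.766 + 1.891 + 4.805) / 5
R_bar = 13.024 / 5 = 2.6048
sigma_hat = R_bar / d2 = 2.6048 / 2.97 = 0.8770

0.8770


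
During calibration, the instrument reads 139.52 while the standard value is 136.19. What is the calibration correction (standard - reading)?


Correction = standard - reading
= 136.19 - 139.52
= -3.3300

-3.3300


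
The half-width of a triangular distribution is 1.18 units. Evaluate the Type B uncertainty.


u_B = half_width / sqrt(6)
u_B = 1.18 / 2.4494897
u_B = 0.4817

0.4817


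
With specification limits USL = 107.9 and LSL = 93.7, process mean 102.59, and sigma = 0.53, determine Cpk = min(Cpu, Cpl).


Cpu = (USL - mean) / (3*sigma) = (107.9 - 102.59) / (3*0.53) = 3.3396
Cpl = (mean - LSL) / (3*sigma) = (102.59 - 93.7) / (3*0.53) = 5.5912
Cpk = min(Cpu, Cpl) = 3.3396

3.3396


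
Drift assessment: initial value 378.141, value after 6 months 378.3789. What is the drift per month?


rate = (v2 - v1) / months
= (378.3789 - 378.141) / 6
= 0.2379 / 6
= 0.0396

0.0396


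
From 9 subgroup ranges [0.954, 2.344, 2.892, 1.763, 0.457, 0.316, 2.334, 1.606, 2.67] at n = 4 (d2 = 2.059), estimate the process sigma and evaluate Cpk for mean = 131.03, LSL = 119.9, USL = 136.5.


R_bar = (0.954 + 2.344 + 2.892 + 1.763 + 0.457 + 0.316 + 2.334 + 1.606 + 2.67) / 9 = 1.704
sigma = R_bar / d2 = 1.704 / 2.059 = 0.82758621
Cp = (USL - LSL)/(6*sigma) = (136.5 - 119.9)/(6*0.82758621) = 3.3431
Cpu = (136.5 - 131.03)/(3*0.82758621) = 2.2032
Cpl = (131.03 - 119.9)/(3*0.82758621) = 4.4829
Cpk = min(Cpu, Cpl) = 2.2032

2.2032


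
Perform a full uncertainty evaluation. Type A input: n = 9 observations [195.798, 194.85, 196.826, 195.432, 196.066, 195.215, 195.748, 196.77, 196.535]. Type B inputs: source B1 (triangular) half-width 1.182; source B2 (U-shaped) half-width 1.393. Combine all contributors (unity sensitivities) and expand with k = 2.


mean = (195.798 + 194.85 + 196.826 + 195.432 + 196.066 + 195.215 + 195.748 + 196.77 + 196.535) / 9 = 195.9155556
s = sqrt(sum((x - mean)^2)/(n-1)) = 0.69527299
u_A = s / sqrt(n) = 0.69527299 / sqrt(9) = 0.23175766
u_B1 = 1.182 / sqrt(6) = 0.48254948
u_B2 = 1.393 / sqrt(2) = 0.98499975
uc = sqrt(0.23175766^2 + 0.48254948^2 + 0.98499975^2) = 1.1210665
U = k * uc = 2 * 1.1210665
U = 2.2421

2.2421


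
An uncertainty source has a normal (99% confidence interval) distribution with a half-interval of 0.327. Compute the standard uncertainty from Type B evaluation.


u_B = half_width / 2.576
u_B = 0.327 / 2.576
u_B = 0.1269

0.1269


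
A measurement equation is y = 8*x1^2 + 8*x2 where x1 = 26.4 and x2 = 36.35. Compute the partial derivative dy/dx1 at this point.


y = 8*x1^2 + 8*x2
dy/dx1 = 2*8*x1
Evaluate at x1 = 26.4: c1 = 16 * 26.4
c1 = 422.4000

422.4000


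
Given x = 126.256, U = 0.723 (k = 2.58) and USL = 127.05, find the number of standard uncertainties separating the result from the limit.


u = U / k = 0.723 / 2.58 = 0.28023256
margin = |USL - x| = |127.05 - 126.256| = 0.794
z = margin / u = 0.794 / 0.28023256
z = 2.8334

2.8334


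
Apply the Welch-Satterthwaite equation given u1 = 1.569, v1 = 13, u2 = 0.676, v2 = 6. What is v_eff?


uc = sqrt(u1^2 + u2^2) = sqrt(1.569^2 + 0.676^2) = 1.7084312
v_eff = uc^4 / (u1^4/v1 + u2^4/v2)
= 1.7084312^4 / (1.569^4/13 + 0.676^4/6)
= 8.5190266 / 0.50097891
v_eff = 17.0048

17.0048


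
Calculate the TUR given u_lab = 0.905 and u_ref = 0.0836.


TUR = u_lab / u_ref
= 0.905 / 0.0836
= 10.8254

10.8254


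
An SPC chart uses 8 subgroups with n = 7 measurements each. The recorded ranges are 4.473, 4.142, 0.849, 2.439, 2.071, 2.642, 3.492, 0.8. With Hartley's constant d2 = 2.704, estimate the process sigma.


R_bar = (4.473 + 4.142 + 0.849 + 2.439 + 2.071 + 2.642 + 3.492 + 0.8) / 8
R_bar = 20.908 / 8 = 2.6135
sigma_hat = R_bar / d2 = 2.6135 / 2.704 = 0.9665

0.9665


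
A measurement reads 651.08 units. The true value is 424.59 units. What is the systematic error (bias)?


Systematic error = measured - true
= 651.08 - 424.59
= 226.4900

226.4900


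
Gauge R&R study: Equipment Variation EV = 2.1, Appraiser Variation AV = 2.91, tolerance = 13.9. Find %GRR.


GRR = sqrt(EV^2 + AV^2) = sqrt(2.1^2 + 2.91^2) = 3.588607
%GRR = GRR / tol * 100 = 3.588607 / 13.9 * 100
%GRR = 25.8173

25.8173


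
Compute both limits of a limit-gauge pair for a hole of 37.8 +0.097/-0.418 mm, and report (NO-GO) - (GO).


GO = nominal - lower_tol (smallest hole = maximum material condition)
GO = 37.8 - 0.418 = 37.382
NO-GO = nominal + upper_tol (largest hole = least material condition)
NO-GO = 37.8 + 0.097 = 37.897
spread = NO-GO - GO = 37.897 - 37.382 = 0.5150

0.5150


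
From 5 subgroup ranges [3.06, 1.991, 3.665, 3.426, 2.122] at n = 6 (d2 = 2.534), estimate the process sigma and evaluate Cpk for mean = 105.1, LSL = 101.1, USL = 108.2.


R_bar = (3.06 + 1.991 + 3.665 + 3.426 + 2.122) / 5 = 2.8528
sigma = R_bar / d2 = 2.8528 / 2.534 = 1.125809
Cp = (USL - LSL)/(6*sigma) = (108.2 - 101.1)/(6*1.125809) = 1.0511
Cpu = (108.2 - 105.1)/(3*1.125809) = 0.9179
Cpl = (105.1 - 101.1)/(3*1.125809) = 1.1843
Cpk = min(Cpu, Cpl) = 0.9179

0.9179


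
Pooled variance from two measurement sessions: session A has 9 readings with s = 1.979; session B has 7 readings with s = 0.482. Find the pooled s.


s_p = sqrt(((n1-1)*s1^2 + (n2-1)*s2^2) / (n1+n2-2))
numerator = (9-1)*1.979^2 + (7-1)*0.482^2 = 31.331528 + 1.393944 = 32.725472
denominator = 9 + 7 - 2 = 14
s_p^2 = 32.725472 / 14 = 2.3375337
s_p = sqrt(2.3375337) = 1.5289

1.5289


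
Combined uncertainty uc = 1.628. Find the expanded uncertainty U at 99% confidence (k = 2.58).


U = k * uc
U = 2.58 * 1.628
U = 4.2002

4.2002


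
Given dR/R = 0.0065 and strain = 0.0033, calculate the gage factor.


GF = (dR/R) / epsilon
= 0.0065 / 0.0033
= 1.9697

1.9697


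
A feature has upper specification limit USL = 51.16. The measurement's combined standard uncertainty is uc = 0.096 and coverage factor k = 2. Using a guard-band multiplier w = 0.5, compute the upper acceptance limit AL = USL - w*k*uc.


U = k * uc = 2 * 0.096 = 0.192
guard band g = w * U = 0.5 * 0.192 = 0.096
AL = USL - g = 51.16 - 0.096
AL = 51.0640

51.0640


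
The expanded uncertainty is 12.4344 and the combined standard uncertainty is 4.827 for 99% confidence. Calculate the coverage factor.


k = U / uc
k = 12.4344 / 4.827
k = 2.576

2.576


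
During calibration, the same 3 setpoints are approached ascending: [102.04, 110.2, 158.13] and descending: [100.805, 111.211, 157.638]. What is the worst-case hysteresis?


|102.04 - 100.805| = 1.2350
|110.2 - 111.211| = 1.0110
|158.13 - 157.638| = 0.4920
hysteresis = max(diffs) = 1.2350

1.2350


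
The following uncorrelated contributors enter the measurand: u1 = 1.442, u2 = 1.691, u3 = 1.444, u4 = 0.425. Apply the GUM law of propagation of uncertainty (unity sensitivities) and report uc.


uc = sqrt(1.442^2 + 1.691^2 + 1.444^2 + 0.425^2)
uc = sqrt(7.204606)
uc = 2.6841

2.6841


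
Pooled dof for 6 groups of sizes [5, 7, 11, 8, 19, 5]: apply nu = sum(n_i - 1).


nu = sum_i (n_i - 1)
nu = ((5 - 1) + (7 - 1) + (11 - 1) + (8 - 1) + (19 - 1) + (5 - 1))
nu = 4 + 6 + 10 + 7 + 18 + 4
nu = 49

49


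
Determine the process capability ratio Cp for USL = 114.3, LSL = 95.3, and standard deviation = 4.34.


Cp = (USL - LSL) / (6 * sigma)
= (114.3 - 95.3) / (6 * 4.34)
= 19.0000 / 26.0400
= 0.7296

0.7296


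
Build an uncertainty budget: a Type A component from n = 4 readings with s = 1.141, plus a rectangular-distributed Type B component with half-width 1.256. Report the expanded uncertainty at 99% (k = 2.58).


u_A = s / sqrt(n) = 1.141 / sqrt(4) = 0.5705
u_B = half_width / sqrt(3) = 1.256 / sqrt(3) = 0.72515194
uc = sqrt(u_A^2 + u_B^2) = sqrt(0.5705^2 + 0.72515194^2) = 0.92266765
U = k * uc = 2.58 * 0.92266765
U = 2.3805

2.3805


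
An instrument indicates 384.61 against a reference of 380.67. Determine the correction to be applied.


Correction = standard - reading
= 380.67 - 384.61
= -3.9400

-3.9400


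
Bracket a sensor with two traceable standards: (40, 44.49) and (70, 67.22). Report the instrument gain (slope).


slope = (y2 - y1) / (x2 - x1)
= (67.22 - 44.49) / (70 - 40)
= 22.7300 / 30
= 0.7577

0.7577


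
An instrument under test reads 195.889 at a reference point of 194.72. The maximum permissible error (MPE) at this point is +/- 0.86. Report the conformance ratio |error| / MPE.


e = indication - reference = 195.889 - 194.72 = 1.1690
|e| = 1.1690
ratio = |e| / MPE = 1.1690 / 0.86
ratio = 1.3593

1.3593


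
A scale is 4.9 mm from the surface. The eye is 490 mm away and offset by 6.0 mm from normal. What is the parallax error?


error = h * offset / d
= 4.9 * 6.0 / 490
= 0.0600

0.0600


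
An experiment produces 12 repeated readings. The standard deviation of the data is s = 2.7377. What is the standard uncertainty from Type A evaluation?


u_A = s / sqrt(n)
u_A = 2.7377 / sqrt(12)
u_A = 2.7377 / 3.4641016
u_A = 0.7903

0.7903
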